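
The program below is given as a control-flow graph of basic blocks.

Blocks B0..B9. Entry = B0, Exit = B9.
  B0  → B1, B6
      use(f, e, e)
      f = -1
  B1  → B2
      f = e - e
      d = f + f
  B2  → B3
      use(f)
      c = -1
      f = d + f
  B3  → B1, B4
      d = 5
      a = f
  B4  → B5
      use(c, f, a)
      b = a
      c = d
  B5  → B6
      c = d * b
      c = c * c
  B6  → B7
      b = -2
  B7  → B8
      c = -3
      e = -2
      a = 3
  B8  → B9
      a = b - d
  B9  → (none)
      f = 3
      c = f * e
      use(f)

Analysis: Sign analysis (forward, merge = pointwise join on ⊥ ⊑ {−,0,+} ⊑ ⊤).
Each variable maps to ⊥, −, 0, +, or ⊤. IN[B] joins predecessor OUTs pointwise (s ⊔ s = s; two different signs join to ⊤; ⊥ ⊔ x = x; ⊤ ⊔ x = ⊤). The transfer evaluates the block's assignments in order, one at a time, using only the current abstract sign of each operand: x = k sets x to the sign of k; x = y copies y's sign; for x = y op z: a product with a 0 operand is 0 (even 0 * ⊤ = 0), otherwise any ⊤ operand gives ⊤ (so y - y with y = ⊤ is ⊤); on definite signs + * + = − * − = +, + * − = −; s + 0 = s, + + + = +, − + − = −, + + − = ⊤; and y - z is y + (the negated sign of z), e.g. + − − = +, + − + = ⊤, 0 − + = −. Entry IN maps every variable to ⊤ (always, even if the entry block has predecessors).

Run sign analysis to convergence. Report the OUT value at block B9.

Answer: {a: ⊤, b: -, c: -, d: ⊤, e: -, f: +}

Trace:
Fixpoint table:
  B0:  IN=(all ⊤)  OUT={f:-; rest ⊤}
  B1:  IN=(all ⊤)  OUT=(all ⊤)
  B2:  IN=(all ⊤)  OUT={c:-; rest ⊤}
  B3:  IN={c:-; rest ⊤}  OUT={c:-, d:+; rest ⊤}
  B4:  IN={c:-, d:+; rest ⊤}  OUT={c:+, d:+; rest ⊤}
  B5:  IN={c:+, d:+; rest ⊤}  OUT={d:+; rest ⊤}
  B6:  IN=(all ⊤)  OUT={b:-; rest ⊤}
  B7:  IN={b:-; rest ⊤}  OUT={a:+, b:-, c:-, e:-; rest ⊤}
  B8:  IN={a:+, b:-, c:-, e:-; rest ⊤}  OUT={b:-, c:-, e:-; rest ⊤}
  B9:  IN={b:-, c:-, e:-; rest ⊤}  OUT={b:-, c:-, e:-, f:+; rest ⊤}

Merge at B9: IN[B9] = OUT[B8] = {a: ⊤, b: -, c: -, d: ⊤, e: -, f: ⊤}
Applying B9's transfer function to that IN value gives OUT[B9] (row B9 above).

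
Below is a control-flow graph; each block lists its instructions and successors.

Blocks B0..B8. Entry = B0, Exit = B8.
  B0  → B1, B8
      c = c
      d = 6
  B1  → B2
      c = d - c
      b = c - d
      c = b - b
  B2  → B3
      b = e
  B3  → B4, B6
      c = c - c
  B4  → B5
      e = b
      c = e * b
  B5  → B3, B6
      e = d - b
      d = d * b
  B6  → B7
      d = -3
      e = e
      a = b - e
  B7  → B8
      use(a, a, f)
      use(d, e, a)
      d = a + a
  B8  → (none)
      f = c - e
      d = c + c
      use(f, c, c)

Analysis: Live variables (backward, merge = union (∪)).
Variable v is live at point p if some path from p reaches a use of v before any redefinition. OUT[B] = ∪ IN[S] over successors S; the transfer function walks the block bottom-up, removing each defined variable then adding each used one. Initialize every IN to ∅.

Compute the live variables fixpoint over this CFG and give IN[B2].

Answer: {c, d, e, f}

Working:
Per-block solution:
  B0: | IN={c, e, f} | OUT={c, d, e, f}
  B1: | IN={c, d, e, f} | OUT={c, d, e, f}
  B2: | IN={c, d, e, f} | OUT={b, c, d, e, f}
  B3: | IN={b, c, d, e, f} | OUT={b, c, d, e, f}
  B4: | IN={b, d, f} | OUT={b, c, d, f}
  B5: | IN={b, c, d, f} | OUT={b, c, d, e, f}
  B6: | IN={b, c, e, f} | OUT={a, c, d, e, f}
  B7: | IN={a, c, d, e, f} | OUT={c, e}
  B8: | IN={c, e} | OUT={}

Merge at B2: OUT[B2] = IN[B3] = {b, c, d, e, f}
Applying B2's transfer function to that OUT value gives IN[B2] (row B2 above).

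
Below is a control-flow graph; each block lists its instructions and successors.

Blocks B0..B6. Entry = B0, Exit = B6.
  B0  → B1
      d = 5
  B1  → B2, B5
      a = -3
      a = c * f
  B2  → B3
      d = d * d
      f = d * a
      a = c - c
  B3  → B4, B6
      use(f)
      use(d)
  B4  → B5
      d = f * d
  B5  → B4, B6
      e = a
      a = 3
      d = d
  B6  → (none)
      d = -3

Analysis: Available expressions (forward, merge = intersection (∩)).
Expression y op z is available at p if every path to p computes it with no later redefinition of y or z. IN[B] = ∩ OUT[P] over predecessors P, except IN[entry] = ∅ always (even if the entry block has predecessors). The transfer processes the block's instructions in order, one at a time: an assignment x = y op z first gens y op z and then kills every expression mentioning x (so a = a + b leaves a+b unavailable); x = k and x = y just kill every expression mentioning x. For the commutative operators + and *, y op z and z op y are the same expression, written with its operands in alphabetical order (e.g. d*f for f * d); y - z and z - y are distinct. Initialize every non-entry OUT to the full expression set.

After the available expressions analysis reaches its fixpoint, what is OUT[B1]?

Answer: {c*f}

Derivation:
Per-block solution:
  B0: | IN={} | OUT={}
  B1: | IN={} | OUT={c*f}
  B2: | IN={c*f} | OUT={c-c}
  B3: | IN={c-c} | OUT={c-c}
  B4: | IN={} | OUT={}
  B5: | IN={} | OUT={}
  B6: | IN={} | OUT={}

Merge at B1: IN[B1] = OUT[B0] = {}
Applying B1's transfer function to that IN value gives OUT[B1] (row B1 above).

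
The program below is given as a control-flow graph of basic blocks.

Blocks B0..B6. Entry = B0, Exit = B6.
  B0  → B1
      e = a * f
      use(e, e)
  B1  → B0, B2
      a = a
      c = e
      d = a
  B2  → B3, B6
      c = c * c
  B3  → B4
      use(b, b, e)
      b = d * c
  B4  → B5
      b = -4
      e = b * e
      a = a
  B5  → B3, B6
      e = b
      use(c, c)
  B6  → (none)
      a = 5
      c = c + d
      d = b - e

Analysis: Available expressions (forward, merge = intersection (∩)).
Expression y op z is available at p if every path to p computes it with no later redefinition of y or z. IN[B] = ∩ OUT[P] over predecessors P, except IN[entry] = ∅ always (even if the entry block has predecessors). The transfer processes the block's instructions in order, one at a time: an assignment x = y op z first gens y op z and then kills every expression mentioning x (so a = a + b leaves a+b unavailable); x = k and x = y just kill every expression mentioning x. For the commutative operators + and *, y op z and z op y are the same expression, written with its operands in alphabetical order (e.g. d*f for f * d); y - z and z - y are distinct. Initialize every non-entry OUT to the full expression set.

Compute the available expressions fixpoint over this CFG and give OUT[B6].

Per-block solution:
  B0: | IN={} | OUT={a*f}
  B1: | IN={a*f} | OUT={}
  B2: | IN={} | OUT={}
  B3: | IN={} | OUT={c*d}
  B4: | IN={c*d} | OUT={c*d}
  B5: | IN={c*d} | OUT={c*d}
  B6: | IN={} | OUT={b-e}

Merge at B6: IN[B6] = OUT[B2] ∩ OUT[B5] = {}
Applying B6's transfer function to that IN value gives OUT[B6] (row B6 above).

Answer: {b-e}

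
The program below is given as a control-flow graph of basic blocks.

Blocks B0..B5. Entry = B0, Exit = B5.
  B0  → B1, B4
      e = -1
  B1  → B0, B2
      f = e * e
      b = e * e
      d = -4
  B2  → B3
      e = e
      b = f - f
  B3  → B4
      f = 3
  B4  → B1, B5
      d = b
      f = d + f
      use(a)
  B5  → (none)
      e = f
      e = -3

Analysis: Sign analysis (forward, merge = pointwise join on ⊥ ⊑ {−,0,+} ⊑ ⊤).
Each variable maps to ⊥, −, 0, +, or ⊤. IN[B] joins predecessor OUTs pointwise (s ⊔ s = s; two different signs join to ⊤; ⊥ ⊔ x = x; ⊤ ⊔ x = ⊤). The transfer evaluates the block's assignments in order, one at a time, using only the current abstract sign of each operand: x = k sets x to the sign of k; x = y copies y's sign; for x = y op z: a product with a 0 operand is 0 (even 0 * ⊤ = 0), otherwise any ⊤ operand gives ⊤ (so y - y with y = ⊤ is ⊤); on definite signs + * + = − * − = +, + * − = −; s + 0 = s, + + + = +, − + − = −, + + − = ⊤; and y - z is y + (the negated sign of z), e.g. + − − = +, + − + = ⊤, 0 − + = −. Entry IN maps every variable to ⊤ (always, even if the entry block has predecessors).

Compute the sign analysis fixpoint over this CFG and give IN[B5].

Converged values:
  B0: | IN=(all ⊤) | OUT={e:-; rest ⊤}
  B1: | IN={e:-; rest ⊤} | OUT={b:+, d:-, e:-, f:+; rest ⊤}
  B2: | IN={b:+, d:-, e:-, f:+; rest ⊤} | OUT={d:-, e:-, f:+; rest ⊤}
  B3: | IN={d:-, e:-, f:+; rest ⊤} | OUT={d:-, e:-, f:+; rest ⊤}
  B4: | IN={e:-; rest ⊤} | OUT={e:-; rest ⊤}
  B5: | IN={e:-; rest ⊤} | OUT={e:-; rest ⊤}

Merge at B5: IN[B5] = OUT[B4] = {a: ⊤, b: ⊤, c: ⊤, d: ⊤, e: -, f: ⊤}

Answer: {a: ⊤, b: ⊤, c: ⊤, d: ⊤, e: -, f: ⊤}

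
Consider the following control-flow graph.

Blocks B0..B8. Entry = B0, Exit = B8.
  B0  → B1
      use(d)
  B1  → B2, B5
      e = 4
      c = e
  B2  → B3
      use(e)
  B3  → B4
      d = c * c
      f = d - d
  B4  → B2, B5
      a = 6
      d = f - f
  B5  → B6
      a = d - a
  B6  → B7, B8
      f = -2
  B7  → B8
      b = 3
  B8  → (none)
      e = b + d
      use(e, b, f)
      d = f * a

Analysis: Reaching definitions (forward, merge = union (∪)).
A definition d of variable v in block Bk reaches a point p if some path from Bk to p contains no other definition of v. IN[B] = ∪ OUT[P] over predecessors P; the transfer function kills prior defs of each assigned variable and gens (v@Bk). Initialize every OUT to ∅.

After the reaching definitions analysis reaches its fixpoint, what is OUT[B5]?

Answer: {a@B5, c@B1, d@B4, e@B1, f@B3}

Trace:
Fixpoint table:
  B0: | IN={} | OUT={}
  B1: | IN={} | OUT={c@B1, e@B1}
  B2: | IN={a@B4, c@B1, d@B4, e@B1, f@B3} | OUT={a@B4, c@B1, d@B4, e@B1, f@B3}
  B3: | IN={a@B4, c@B1, d@B4, e@B1, f@B3} | OUT={a@B4, c@B1, d@B3, e@B1, f@B3}
  B4: | IN={a@B4, c@B1, d@B3, e@B1, f@B3} | OUT={a@B4, c@B1, d@B4, e@B1, f@B3}
  B5: | IN={a@B4, c@B1, d@B4, e@B1, f@B3} | OUT={a@B5, c@B1, d@B4, e@B1, f@B3}
  B6: | IN={a@B5, c@B1, d@B4, e@B1, f@B3} | OUT={a@B5, c@B1, d@B4, e@B1, f@B6}
  B7: | IN={a@B5, c@B1, d@B4, e@B1, f@B6} | OUT={a@B5, b@B7, c@B1, d@B4, e@B1, f@B6}
  B8: | IN={a@B5, b@B7, c@B1, d@B4, e@B1, f@B6} | OUT={a@B5, b@B7, c@B1, d@B8, e@B8, f@B6}

Merge at B5: IN[B5] = OUT[B1] ⊔ OUT[B4] = {a@B4, c@B1, d@B4, e@B1, f@B3}
Applying B5's transfer function to that IN value gives OUT[B5] (row B5 above).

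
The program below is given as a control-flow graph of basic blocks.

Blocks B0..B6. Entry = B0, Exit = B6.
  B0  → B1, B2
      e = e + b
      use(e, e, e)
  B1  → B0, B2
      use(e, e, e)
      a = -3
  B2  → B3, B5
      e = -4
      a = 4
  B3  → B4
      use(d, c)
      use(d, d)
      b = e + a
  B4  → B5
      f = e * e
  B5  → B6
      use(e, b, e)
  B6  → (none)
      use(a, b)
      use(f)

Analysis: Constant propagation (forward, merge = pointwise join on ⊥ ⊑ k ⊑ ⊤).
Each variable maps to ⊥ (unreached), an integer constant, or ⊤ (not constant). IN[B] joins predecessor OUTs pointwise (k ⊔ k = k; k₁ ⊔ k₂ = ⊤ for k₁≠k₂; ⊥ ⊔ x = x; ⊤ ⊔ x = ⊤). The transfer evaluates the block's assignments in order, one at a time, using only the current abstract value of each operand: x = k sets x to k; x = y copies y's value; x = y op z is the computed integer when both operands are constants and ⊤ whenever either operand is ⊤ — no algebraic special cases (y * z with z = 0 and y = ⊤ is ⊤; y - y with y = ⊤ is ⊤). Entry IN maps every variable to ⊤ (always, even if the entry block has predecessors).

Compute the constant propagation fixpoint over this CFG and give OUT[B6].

Answer: {a: 4, b: ⊤, c: ⊤, d: ⊤, e: -4, f: ⊤}

Trace:
Fixpoint table:
  B0:  IN=(all ⊤)  OUT=(all ⊤)
  B1:  IN=(all ⊤)  OUT={a:-3; rest ⊤}
  B2:  IN=(all ⊤)  OUT={a:4, e:-4; rest ⊤}
  B3:  IN={a:4, e:-4; rest ⊤}  OUT={a:4, b:0, e:-4; rest ⊤}
  B4:  IN={a:4, b:0, e:-4; rest ⊤}  OUT={a:4, b:0, e:-4, f:16; rest ⊤}
  B5:  IN={a:4, e:-4; rest ⊤}  OUT={a:4, e:-4; rest ⊤}
  B6:  IN={a:4, e:-4; rest ⊤}  OUT={a:4, e:-4; rest ⊤}

Merge at B6: IN[B6] = OUT[B5] = {a: 4, b: ⊤, c: ⊤, d: ⊤, e: -4, f: ⊤}
Applying B6's transfer function to that IN value gives OUT[B6] (row B6 above).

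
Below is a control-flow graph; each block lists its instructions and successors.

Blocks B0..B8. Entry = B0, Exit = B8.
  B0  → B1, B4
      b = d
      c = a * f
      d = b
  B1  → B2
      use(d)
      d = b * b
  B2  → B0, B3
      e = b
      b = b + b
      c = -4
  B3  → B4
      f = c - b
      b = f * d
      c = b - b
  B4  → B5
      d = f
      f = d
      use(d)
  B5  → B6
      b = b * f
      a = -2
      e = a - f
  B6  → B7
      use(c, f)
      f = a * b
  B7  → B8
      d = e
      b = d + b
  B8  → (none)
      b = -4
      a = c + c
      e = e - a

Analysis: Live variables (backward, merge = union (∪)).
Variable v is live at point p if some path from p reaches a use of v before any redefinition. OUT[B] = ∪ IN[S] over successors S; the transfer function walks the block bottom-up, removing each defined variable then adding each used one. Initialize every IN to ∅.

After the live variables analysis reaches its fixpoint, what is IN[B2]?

Converged values:
  B0:   IN={a, d, f}   OUT={a, b, c, d, f}
  B1:   IN={a, b, d, f}   OUT={a, b, d, f}
  B2:   IN={a, b, d, f}   OUT={a, b, c, d, f}
  B3:   IN={b, c, d}   OUT={b, c, f}
  B4:   IN={b, c, f}   OUT={b, c, f}
  B5:   IN={b, c, f}   OUT={a, b, c, e, f}
  B6:   IN={a, b, c, e, f}   OUT={b, c, e}
  B7:   IN={b, c, e}   OUT={c, e}
  B8:   IN={c, e}   OUT={}

Merge at B2: OUT[B2] = IN[B0] ⊔ IN[B3] = {a, b, c, d, f}
Applying B2's transfer function to that OUT value gives IN[B2] (row B2 above).

Answer: {a, b, d, f}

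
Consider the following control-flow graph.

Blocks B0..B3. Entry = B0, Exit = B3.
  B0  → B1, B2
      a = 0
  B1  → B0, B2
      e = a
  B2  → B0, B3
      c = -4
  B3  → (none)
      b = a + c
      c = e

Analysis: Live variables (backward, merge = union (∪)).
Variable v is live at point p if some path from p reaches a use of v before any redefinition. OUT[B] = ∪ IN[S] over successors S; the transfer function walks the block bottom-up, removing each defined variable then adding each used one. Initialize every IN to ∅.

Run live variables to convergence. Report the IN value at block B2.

Answer: {a, e}

Trace:
Converged values:
  B0:   IN={e}   OUT={a, e}
  B1:   IN={a}   OUT={a, e}
  B2:   IN={a, e}   OUT={a, c, e}
  B3:   IN={a, c, e}   OUT={}

Merge at B2: OUT[B2] = IN[B0] ⊔ IN[B3] = {a, c, e}
Applying B2's transfer function to that OUT value gives IN[B2] (row B2 above).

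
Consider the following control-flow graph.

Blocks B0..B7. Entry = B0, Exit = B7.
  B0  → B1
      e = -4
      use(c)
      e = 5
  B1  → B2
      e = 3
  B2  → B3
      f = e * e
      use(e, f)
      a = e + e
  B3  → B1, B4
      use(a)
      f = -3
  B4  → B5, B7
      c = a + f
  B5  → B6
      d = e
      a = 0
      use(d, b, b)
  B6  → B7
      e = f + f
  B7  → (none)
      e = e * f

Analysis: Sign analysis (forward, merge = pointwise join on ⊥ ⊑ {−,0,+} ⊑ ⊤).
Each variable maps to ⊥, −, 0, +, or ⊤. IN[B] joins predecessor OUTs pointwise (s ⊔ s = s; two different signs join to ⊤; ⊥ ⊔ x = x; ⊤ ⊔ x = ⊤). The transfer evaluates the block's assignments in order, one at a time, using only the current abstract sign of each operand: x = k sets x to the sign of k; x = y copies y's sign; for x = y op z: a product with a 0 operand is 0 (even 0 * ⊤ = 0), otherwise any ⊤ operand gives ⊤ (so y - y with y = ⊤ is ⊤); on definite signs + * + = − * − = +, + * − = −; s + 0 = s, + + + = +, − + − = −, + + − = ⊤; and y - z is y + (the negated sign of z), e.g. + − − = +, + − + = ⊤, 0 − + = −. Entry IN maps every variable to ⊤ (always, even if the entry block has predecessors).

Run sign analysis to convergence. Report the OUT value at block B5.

Fixpoint table:
  B0:   IN=(all ⊤)   OUT={e:+; rest ⊤}
  B1:   IN={e:+; rest ⊤}   OUT={e:+; rest ⊤}
  B2:   IN={e:+; rest ⊤}   OUT={a:+, e:+, f:+; rest ⊤}
  B3:   IN={a:+, e:+, f:+; rest ⊤}   OUT={a:+, e:+, f:-; rest ⊤}
  B4:   IN={a:+, e:+, f:-; rest ⊤}   OUT={a:+, e:+, f:-; rest ⊤}
  B5:   IN={a:+, e:+, f:-; rest ⊤}   OUT={a:0, d:+, e:+, f:-; rest ⊤}
  B6:   IN={a:0, d:+, e:+, f:-; rest ⊤}   OUT={a:0, d:+, e:-, f:-; rest ⊤}
  B7:   IN={f:-; rest ⊤}   OUT={f:-; rest ⊤}

Merge at B5: IN[B5] = OUT[B4] = {a: +, b: ⊤, c: ⊤, d: ⊤, e: +, f: -}
Applying B5's transfer function to that IN value gives OUT[B5] (row B5 above).

Answer: {a: 0, b: ⊤, c: ⊤, d: +, e: +, f: -}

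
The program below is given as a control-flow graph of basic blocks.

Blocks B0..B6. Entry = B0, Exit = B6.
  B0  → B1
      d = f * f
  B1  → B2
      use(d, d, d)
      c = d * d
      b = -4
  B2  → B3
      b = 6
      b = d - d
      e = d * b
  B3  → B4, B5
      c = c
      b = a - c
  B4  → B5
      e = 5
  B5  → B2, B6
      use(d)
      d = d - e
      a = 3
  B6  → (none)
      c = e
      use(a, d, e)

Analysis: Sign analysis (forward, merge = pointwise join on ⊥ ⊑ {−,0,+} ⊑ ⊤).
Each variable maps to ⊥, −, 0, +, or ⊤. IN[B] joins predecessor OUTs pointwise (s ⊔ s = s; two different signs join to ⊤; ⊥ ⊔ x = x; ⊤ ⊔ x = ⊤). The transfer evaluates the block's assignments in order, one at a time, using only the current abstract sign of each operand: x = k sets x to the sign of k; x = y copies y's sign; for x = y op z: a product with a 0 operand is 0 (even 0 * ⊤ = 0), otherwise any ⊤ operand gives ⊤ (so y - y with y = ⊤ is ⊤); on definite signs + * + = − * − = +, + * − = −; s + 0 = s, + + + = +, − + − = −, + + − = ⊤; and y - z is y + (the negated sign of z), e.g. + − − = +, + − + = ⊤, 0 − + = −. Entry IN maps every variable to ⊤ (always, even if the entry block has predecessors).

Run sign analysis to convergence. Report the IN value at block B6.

Converged values:
  B0:   IN=(all ⊤)   OUT=(all ⊤)
  B1:   IN=(all ⊤)   OUT={b:-; rest ⊤}
  B2:   IN=(all ⊤)   OUT=(all ⊤)
  B3:   IN=(all ⊤)   OUT=(all ⊤)
  B4:   IN=(all ⊤)   OUT={e:+; rest ⊤}
  B5:   IN=(all ⊤)   OUT={a:+; rest ⊤}
  B6:   IN={a:+; rest ⊤}   OUT={a:+; rest ⊤}

Merge at B6: IN[B6] = OUT[B5] = {a: +, b: ⊤, c: ⊤, d: ⊤, e: ⊤, f: ⊤}

Answer: {a: +, b: ⊤, c: ⊤, d: ⊤, e: ⊤, f: ⊤}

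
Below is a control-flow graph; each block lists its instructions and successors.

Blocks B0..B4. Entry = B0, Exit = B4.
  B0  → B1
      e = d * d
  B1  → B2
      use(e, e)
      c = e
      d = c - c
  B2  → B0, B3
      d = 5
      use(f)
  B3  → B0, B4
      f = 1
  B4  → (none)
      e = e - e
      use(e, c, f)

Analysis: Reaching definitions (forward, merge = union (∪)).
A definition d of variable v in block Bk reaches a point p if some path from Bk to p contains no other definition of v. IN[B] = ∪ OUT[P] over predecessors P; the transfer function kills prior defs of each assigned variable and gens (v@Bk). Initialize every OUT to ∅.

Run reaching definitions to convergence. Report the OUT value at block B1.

Answer: {c@B1, d@B1, e@B0, f@B3}

Trace:
Fixpoint table:
  B0:   IN={c@B1, d@B2, e@B0, f@B3}   OUT={c@B1, d@B2, e@B0, f@B3}
  B1:   IN={c@B1, d@B2, e@B0, f@B3}   OUT={c@B1, d@B1, e@B0, f@B3}
  B2:   IN={c@B1, d@B1, e@B0, f@B3}   OUT={c@B1, d@B2, e@B0, f@B3}
  B3:   IN={c@B1, d@B2, e@B0, f@B3}   OUT={c@B1, d@B2, e@B0, f@B3}
  B4:   IN={c@B1, d@B2, e@B0, f@B3}   OUT={c@B1, d@B2, e@B4, f@B3}

Merge at B1: IN[B1] = OUT[B0] = {c@B1, d@B2, e@B0, f@B3}
Applying B1's transfer function to that IN value gives OUT[B1] (row B1 above).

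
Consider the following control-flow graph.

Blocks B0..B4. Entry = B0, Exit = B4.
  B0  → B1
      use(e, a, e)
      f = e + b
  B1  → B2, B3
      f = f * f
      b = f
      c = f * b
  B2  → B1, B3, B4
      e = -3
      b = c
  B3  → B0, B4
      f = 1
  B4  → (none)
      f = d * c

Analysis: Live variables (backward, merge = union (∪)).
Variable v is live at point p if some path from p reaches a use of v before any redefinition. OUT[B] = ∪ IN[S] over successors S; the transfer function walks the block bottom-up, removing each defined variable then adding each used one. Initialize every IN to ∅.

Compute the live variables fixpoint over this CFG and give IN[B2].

Answer: {a, c, d, f}

Derivation:
Converged values:
  B0:  IN={a, b, d, e}  OUT={a, d, e, f}
  B1:  IN={a, d, e, f}  OUT={a, b, c, d, e, f}
  B2:  IN={a, c, d, f}  OUT={a, b, c, d, e, f}
  B3:  IN={a, b, c, d, e}  OUT={a, b, c, d, e}
  B4:  IN={c, d}  OUT={}

Merge at B2: OUT[B2] = IN[B1] ⊔ IN[B3] ⊔ IN[B4] = {a, b, c, d, e, f}
Applying B2's transfer function to that OUT value gives IN[B2] (row B2 above).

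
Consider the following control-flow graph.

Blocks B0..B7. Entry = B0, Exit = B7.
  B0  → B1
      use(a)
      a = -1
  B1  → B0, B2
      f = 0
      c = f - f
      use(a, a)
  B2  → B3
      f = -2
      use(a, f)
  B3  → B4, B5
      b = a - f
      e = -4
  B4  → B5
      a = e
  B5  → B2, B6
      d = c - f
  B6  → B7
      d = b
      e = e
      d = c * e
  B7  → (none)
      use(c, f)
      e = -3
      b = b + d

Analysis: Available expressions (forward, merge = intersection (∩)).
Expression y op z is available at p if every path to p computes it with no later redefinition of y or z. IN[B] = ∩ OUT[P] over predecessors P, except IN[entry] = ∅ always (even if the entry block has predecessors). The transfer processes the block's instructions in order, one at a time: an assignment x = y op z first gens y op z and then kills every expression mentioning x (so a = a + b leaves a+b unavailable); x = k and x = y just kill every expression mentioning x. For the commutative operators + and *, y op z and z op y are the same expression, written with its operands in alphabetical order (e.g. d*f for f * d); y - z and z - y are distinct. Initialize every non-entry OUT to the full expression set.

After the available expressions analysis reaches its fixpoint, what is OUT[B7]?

Fixpoint table:
  B0:   IN={}   OUT={}
  B1:   IN={}   OUT={f-f}
  B2:   IN={}   OUT={}
  B3:   IN={}   OUT={a-f}
  B4:   IN={a-f}   OUT={}
  B5:   IN={}   OUT={c-f}
  B6:   IN={c-f}   OUT={c*e, c-f}
  B7:   IN={c*e, c-f}   OUT={c-f}

Merge at B7: IN[B7] = OUT[B6] = {c*e, c-f}
Applying B7's transfer function to that IN value gives OUT[B7] (row B7 above).

Answer: {c-f}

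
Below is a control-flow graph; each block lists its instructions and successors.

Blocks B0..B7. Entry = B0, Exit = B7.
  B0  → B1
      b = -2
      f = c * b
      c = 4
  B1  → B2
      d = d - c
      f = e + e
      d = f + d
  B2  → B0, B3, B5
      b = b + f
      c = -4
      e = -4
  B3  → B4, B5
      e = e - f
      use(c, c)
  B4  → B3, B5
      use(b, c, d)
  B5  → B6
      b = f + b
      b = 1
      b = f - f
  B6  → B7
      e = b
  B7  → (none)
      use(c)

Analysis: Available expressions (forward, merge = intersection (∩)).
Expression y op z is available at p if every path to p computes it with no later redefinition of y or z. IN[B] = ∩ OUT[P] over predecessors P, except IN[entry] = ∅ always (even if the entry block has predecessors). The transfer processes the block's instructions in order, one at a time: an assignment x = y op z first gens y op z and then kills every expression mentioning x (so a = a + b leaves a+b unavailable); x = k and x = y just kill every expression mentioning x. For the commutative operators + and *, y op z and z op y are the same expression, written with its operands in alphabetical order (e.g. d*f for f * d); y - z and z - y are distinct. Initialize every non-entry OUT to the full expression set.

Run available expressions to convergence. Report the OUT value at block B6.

Answer: {f-f}

Working:
Per-block solution:
  B0:  IN={}  OUT={}
  B1:  IN={}  OUT={e+e}
  B2:  IN={e+e}  OUT={}
  B3:  IN={}  OUT={}
  B4:  IN={}  OUT={}
  B5:  IN={}  OUT={f-f}
  B6:  IN={f-f}  OUT={f-f}
  B7:  IN={f-f}  OUT={f-f}

Merge at B6: IN[B6] = OUT[B5] = {f-f}
Applying B6's transfer function to that IN value gives OUT[B6] (row B6 above).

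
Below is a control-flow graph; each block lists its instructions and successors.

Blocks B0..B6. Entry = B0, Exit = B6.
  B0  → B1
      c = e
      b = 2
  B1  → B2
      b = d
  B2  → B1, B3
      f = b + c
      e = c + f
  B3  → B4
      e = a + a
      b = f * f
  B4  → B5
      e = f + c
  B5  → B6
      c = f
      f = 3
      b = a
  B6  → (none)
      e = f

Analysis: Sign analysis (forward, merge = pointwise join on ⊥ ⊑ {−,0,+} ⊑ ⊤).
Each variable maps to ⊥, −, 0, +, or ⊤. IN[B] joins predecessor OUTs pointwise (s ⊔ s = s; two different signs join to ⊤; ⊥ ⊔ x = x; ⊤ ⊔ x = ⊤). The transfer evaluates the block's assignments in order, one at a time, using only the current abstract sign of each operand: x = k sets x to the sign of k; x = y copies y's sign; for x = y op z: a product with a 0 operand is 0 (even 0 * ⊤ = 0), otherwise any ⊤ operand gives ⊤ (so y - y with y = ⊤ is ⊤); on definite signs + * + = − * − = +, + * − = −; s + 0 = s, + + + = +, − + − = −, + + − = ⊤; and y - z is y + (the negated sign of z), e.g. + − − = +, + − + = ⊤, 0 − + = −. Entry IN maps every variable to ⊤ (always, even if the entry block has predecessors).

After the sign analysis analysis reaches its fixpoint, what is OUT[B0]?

Answer: {a: ⊤, b: +, c: ⊤, d: ⊤, e: ⊤, f: ⊤}

Trace:
Per-block solution:
  B0:  IN=(all ⊤)  OUT={b:+; rest ⊤}
  B1:  IN=(all ⊤)  OUT=(all ⊤)
  B2:  IN=(all ⊤)  OUT=(all ⊤)
  B3:  IN=(all ⊤)  OUT=(all ⊤)
  B4:  IN=(all ⊤)  OUT=(all ⊤)
  B5:  IN=(all ⊤)  OUT={f:+; rest ⊤}
  B6:  IN={f:+; rest ⊤}  OUT={e:+, f:+; rest ⊤}

B0 is the boundary node: IN[B0] = {a: ⊤, b: ⊤, c: ⊤, d: ⊤, e: ⊤, f: ⊤}
Applying B0's transfer function to that IN value gives OUT[B0] (row B0 above).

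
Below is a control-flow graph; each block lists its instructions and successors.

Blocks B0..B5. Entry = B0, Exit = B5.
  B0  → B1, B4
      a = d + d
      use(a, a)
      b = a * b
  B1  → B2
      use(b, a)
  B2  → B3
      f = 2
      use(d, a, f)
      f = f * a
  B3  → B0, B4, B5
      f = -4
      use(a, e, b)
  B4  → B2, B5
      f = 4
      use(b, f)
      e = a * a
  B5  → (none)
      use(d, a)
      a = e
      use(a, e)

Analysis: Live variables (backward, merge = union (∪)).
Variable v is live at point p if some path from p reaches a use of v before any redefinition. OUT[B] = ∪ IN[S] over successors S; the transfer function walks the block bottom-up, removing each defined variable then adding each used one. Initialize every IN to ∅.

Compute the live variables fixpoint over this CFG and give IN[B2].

Answer: {a, b, d, e}

Trace:
Fixpoint table:
  B0:   IN={b, d, e}   OUT={a, b, d, e}
  B1:   IN={a, b, d, e}   OUT={a, b, d, e}
  B2:   IN={a, b, d, e}   OUT={a, b, d, e}
  B3:   IN={a, b, d, e}   OUT={a, b, d, e}
  B4:   IN={a, b, d}   OUT={a, b, d, e}
  B5:   IN={a, d, e}   OUT={}

Merge at B2: OUT[B2] = IN[B3] = {a, b, d, e}
Applying B2's transfer function to that OUT value gives IN[B2] (row B2 above).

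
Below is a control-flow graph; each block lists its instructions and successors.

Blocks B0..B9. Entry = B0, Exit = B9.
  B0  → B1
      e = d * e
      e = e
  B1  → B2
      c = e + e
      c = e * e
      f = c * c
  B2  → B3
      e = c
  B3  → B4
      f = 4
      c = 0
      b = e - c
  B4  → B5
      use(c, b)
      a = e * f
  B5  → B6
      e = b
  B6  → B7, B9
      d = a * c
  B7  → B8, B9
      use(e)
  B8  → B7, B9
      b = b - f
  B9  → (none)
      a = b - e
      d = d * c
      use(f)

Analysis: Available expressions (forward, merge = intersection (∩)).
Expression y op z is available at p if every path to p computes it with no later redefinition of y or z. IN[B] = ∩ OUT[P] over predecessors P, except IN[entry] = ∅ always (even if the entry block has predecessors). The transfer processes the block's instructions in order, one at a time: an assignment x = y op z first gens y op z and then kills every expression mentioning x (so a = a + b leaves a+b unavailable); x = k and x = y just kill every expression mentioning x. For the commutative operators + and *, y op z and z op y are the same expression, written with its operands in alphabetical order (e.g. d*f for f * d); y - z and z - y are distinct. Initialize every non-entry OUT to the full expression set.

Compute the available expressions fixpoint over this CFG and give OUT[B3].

Answer: {e-c}

Working:
Fixpoint table:
  B0:   IN={}   OUT={}
  B1:   IN={}   OUT={c*c, e*e, e+e}
  B2:   IN={c*c, e*e, e+e}   OUT={c*c}
  B3:   IN={c*c}   OUT={e-c}
  B4:   IN={e-c}   OUT={e*f, e-c}
  B5:   IN={e*f, e-c}   OUT={}
  B6:   IN={}   OUT={a*c}
  B7:   IN={a*c}   OUT={a*c}
  B8:   IN={a*c}   OUT={a*c}
  B9:   IN={a*c}   OUT={b-e}

Merge at B3: IN[B3] = OUT[B2] = {c*c}
Applying B3's transfer function to that IN value gives OUT[B3] (row B3 above).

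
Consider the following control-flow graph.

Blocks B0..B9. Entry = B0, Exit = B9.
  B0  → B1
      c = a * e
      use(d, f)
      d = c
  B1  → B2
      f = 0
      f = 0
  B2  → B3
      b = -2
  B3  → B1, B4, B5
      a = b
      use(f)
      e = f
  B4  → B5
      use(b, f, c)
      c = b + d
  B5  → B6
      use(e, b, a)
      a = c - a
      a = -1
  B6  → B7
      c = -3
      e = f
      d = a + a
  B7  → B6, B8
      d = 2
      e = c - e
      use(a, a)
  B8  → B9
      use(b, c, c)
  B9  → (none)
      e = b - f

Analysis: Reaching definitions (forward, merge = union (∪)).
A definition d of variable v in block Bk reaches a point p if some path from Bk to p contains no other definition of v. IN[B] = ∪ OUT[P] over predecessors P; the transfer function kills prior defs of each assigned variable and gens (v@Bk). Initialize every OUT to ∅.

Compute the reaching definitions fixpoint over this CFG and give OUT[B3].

Per-block solution:
  B0: | IN={} | OUT={c@B0, d@B0}
  B1: | IN={a@B3, b@B2, c@B0, d@B0, e@B3, f@B1} | OUT={a@B3, b@B2, c@B0, d@B0, e@B3, f@B1}
  B2: | IN={a@B3, b@B2, c@B0, d@B0, e@B3, f@B1} | OUT={a@B3, b@B2, c@B0, d@B0, e@B3, f@B1}
  B3: | IN={a@B3, b@B2, c@B0, d@B0, e@B3, f@B1} | OUT={a@B3, b@B2, c@B0, d@B0, e@B3, f@B1}
  B4: | IN={a@B3, b@B2, c@B0, d@B0, e@B3, f@B1} | OUT={a@B3, b@B2, c@B4, d@B0, e@B3, f@B1}
  B5: | IN={a@B3, b@B2, c@B0, c@B4, d@B0, e@B3, f@B1} | OUT={a@B5, b@B2, c@B0, c@B4, d@B0, e@B3, f@B1}
  B6: | IN={a@B5, b@B2, c@B0, c@B4, c@B6, d@B0, d@B7, e@B3, e@B7, f@B1} | OUT={a@B5, b@B2, c@B6, d@B6, e@B6, f@B1}
  B7: | IN={a@B5, b@B2, c@B6, d@B6, e@B6, f@B1} | OUT={a@B5, b@B2, c@B6, d@B7, e@B7, f@B1}
  B8: | IN={a@B5, b@B2, c@B6, d@B7, e@B7, f@B1} | OUT={a@B5, b@B2, c@B6, d@B7, e@B7, f@B1}
  B9: | IN={a@B5, b@B2, c@B6, d@B7, e@B7, f@B1} | OUT={a@B5, b@B2, c@B6, d@B7, e@B9, f@B1}

Merge at B3: IN[B3] = OUT[B2] = {a@B3, b@B2, c@B0, d@B0, e@B3, f@B1}
Applying B3's transfer function to that IN value gives OUT[B3] (row B3 above).

Answer: {a@B3, b@B2, c@B0, d@B0, e@B3, f@B1}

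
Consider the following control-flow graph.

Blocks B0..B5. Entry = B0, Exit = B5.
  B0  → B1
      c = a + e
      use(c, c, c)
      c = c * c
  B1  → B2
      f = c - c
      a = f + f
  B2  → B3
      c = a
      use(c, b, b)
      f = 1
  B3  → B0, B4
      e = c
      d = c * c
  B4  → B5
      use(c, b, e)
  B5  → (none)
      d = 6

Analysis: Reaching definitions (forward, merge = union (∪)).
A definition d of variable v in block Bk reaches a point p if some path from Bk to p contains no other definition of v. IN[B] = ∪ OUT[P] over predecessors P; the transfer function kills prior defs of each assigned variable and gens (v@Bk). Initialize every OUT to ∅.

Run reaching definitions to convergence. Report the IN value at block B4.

Answer: {a@B1, c@B2, d@B3, e@B3, f@B2}

Working:
Fixpoint table:
  B0: | IN={a@B1, c@B2, d@B3, e@B3, f@B2} | OUT={a@B1, c@B0, d@B3, e@B3, f@B2}
  B1: | IN={a@B1, c@B0, d@B3, e@B3, f@B2} | OUT={a@B1, c@B0, d@B3, e@B3, f@B1}
  B2: | IN={a@B1, c@B0, d@B3, e@B3, f@B1} | OUT={a@B1, c@B2, d@B3, e@B3, f@B2}
  B3: | IN={a@B1, c@B2, d@B3, e@B3, f@B2} | OUT={a@B1, c@B2, d@B3, e@B3, f@B2}
  B4: | IN={a@B1, c@B2, d@B3, e@B3, f@B2} | OUT={a@B1, c@B2, d@B3, e@B3, f@B2}
  B5: | IN={a@B1, c@B2, d@B3, e@B3, f@B2} | OUT={a@B1, c@B2, d@B5, e@B3, f@B2}

Merge at B4: IN[B4] = OUT[B3] = {a@B1, c@B2, d@B3, e@B3, f@B2}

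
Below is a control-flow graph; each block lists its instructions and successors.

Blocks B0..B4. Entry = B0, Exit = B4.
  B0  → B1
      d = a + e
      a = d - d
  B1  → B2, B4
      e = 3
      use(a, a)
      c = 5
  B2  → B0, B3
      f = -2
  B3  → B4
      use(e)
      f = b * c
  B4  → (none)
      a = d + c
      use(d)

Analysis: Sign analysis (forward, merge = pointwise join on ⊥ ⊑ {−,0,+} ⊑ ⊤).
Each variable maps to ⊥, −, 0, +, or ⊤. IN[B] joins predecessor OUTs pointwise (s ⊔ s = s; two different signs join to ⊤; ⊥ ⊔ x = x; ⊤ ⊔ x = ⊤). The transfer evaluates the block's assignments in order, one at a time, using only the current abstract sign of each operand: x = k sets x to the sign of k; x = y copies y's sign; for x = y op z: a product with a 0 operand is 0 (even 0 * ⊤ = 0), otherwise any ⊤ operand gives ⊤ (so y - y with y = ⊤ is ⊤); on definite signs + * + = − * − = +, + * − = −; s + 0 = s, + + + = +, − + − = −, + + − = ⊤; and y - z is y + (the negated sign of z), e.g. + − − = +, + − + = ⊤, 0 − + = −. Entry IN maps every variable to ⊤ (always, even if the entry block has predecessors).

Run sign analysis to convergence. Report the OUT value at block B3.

Answer: {a: ⊤, b: ⊤, c: +, d: ⊤, e: +, f: ⊤}

Trace:
Per-block solution:
  B0: | IN=(all ⊤) | OUT=(all ⊤)
  B1: | IN=(all ⊤) | OUT={c:+, e:+; rest ⊤}
  B2: | IN={c:+, e:+; rest ⊤} | OUT={c:+, e:+, f:-; rest ⊤}
  B3: | IN={c:+, e:+, f:-; rest ⊤} | OUT={c:+, e:+; rest ⊤}
  B4: | IN={c:+, e:+; rest ⊤} | OUT={c:+, e:+; rest ⊤}

Merge at B3: IN[B3] = OUT[B2] = {a: ⊤, b: ⊤, c: +, d: ⊤, e: +, f: -}
Applying B3's transfer function to that IN value gives OUT[B3] (row B3 above).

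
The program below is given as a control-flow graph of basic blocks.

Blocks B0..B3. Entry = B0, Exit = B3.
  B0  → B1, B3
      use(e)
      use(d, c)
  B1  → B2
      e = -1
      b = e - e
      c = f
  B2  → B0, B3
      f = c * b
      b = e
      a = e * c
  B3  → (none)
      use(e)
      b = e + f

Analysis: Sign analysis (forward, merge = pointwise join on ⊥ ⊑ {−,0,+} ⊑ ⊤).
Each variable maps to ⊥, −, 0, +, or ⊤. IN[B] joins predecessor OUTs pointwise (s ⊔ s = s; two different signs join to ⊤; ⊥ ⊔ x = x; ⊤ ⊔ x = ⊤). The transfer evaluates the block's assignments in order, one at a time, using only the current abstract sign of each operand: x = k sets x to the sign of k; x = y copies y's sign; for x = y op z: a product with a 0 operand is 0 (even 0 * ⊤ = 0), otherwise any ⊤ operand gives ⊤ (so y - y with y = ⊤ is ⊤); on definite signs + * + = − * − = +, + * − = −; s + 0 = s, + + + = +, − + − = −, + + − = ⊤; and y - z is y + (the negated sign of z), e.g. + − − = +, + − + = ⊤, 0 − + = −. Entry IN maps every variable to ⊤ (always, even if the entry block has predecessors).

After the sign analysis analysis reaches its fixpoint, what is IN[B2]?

Fixpoint table:
  B0:   IN=(all ⊤)   OUT=(all ⊤)
  B1:   IN=(all ⊤)   OUT={e:-; rest ⊤}
  B2:   IN={e:-; rest ⊤}   OUT={b:-, e:-; rest ⊤}
  B3:   IN=(all ⊤)   OUT=(all ⊤)

Merge at B2: IN[B2] = OUT[B1] = {a: ⊤, b: ⊤, c: ⊤, d: ⊤, e: -, f: ⊤}

Answer: {a: ⊤, b: ⊤, c: ⊤, d: ⊤, e: -, f: ⊤}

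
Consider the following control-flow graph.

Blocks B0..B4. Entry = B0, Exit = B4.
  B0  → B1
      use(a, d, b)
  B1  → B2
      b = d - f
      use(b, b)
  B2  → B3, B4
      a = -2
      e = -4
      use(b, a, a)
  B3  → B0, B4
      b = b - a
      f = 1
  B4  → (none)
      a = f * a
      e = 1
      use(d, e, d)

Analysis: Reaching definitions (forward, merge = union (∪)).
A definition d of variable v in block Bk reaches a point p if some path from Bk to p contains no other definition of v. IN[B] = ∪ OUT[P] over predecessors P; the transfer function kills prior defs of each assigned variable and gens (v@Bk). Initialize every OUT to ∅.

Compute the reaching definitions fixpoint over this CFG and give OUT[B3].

Per-block solution:
  B0: | IN={a@B2, b@B3, e@B2, f@B3} | OUT={a@B2, b@B3, e@B2, f@B3}
  B1: | IN={a@B2, b@B3, e@B2, f@B3} | OUT={a@B2, b@B1, e@B2, f@B3}
  B2: | IN={a@B2, b@B1, e@B2, f@B3} | OUT={a@B2, b@B1, e@B2, f@B3}
  B3: | IN={a@B2, b@B1, e@B2, f@B3} | OUT={a@B2, b@B3, e@B2, f@B3}
  B4: | IN={a@B2, b@B1, b@B3, e@B2, f@B3} | OUT={a@B4, b@B1, b@B3, e@B4, f@B3}

Merge at B3: IN[B3] = OUT[B2] = {a@B2, b@B1, e@B2, f@B3}
Applying B3's transfer function to that IN value gives OUT[B3] (row B3 above).

Answer: {a@B2, b@B3, e@B2, f@B3}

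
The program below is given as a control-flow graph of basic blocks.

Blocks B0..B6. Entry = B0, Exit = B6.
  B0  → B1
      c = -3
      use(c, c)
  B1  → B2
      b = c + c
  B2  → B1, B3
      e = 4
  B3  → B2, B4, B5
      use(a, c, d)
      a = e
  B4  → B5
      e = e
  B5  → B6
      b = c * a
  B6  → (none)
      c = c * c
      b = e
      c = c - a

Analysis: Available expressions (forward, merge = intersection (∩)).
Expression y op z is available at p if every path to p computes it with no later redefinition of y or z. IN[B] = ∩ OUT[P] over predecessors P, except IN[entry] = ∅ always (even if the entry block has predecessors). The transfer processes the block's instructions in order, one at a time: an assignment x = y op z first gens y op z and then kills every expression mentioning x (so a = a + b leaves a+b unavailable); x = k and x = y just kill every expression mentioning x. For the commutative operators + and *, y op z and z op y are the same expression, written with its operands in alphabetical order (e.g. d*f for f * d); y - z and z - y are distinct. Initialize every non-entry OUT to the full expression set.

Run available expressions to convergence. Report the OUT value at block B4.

Fixpoint table:
  B0:   IN={}   OUT={}
  B1:   IN={}   OUT={c+c}
  B2:   IN={c+c}   OUT={c+c}
  B3:   IN={c+c}   OUT={c+c}
  B4:   IN={c+c}   OUT={c+c}
  B5:   IN={c+c}   OUT={a*c, c+c}
  B6:   IN={a*c, c+c}   OUT={}

Merge at B4: IN[B4] = OUT[B3] = {c+c}
Applying B4's transfer function to that IN value gives OUT[B4] (row B4 above).

Answer: {c+c}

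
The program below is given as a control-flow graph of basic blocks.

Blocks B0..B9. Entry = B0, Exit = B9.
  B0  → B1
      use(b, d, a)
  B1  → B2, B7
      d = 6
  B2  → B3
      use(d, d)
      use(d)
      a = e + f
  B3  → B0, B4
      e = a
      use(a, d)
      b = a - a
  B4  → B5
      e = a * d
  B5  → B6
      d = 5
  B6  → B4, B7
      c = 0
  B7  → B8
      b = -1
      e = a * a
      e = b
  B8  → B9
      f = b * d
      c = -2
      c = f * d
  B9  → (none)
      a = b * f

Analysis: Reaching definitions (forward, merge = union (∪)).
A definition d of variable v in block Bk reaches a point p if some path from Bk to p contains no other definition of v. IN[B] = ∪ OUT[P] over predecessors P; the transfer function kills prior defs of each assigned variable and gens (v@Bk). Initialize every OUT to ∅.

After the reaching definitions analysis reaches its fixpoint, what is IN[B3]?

Answer: {a@B2, b@B3, d@B1, e@B3}

Working:
Per-block solution:
  B0:  IN={a@B2, b@B3, d@B1, e@B3}  OUT={a@B2, b@B3, d@B1, e@B3}
  B1:  IN={a@B2, b@B3, d@B1, e@B3}  OUT={a@B2, b@B3, d@B1, e@B3}
  B2:  IN={a@B2, b@B3, d@B1, e@B3}  OUT={a@B2, b@B3, d@B1, e@B3}
  B3:  IN={a@B2, b@B3, d@B1, e@B3}  OUT={a@B2, b@B3, d@B1, e@B3}
  B4:  IN={a@B2, b@B3, c@B6, d@B1, d@B5, e@B3, e@B4}  OUT={a@B2, b@B3, c@B6, d@B1, d@B5, e@B4}
  B5:  IN={a@B2, b@B3, c@B6, d@B1, d@B5, e@B4}  OUT={a@B2, b@B3, c@B6, d@B5, e@B4}
  B6:  IN={a@B2, b@B3, c@B6, d@B5, e@B4}  OUT={a@B2, b@B3, c@B6, d@B5, e@B4}
  B7:  IN={a@B2, b@B3, c@B6, d@B1, d@B5, e@B3, e@B4}  OUT={a@B2, b@B7, c@B6, d@B1, d@B5, e@B7}
  B8:  IN={a@B2, b@B7, c@B6, d@B1, d@B5, e@B7}  OUT={a@B2, b@B7, c@B8, d@B1, d@B5, e@B7, f@B8}
  B9:  IN={a@B2, b@B7, c@B8, d@B1, d@B5, e@B7, f@B8}  OUT={a@B9, b@B7, c@B8, d@B1, d@B5, e@B7, f@B8}

Merge at B3: IN[B3] = OUT[B2] = {a@B2, b@B3, d@B1, e@B3}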